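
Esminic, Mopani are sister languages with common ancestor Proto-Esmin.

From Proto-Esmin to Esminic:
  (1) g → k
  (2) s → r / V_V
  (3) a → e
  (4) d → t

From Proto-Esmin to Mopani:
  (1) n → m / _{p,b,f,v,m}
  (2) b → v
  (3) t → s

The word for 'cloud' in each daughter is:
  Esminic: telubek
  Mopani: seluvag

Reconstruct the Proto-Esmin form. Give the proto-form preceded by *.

Position 7: Esminic has k, Mopani has g. Mopani preserves g here (none of its changes turn any other segment into g), so the proto-segment is *g.
Position 1: Esminic has t, Mopani has s. Taking the neighbouring segments as reconstructed: Esminic t could go back to *t or *d; Mopani s could go back to *t or *s — the one source consistent with every daughter is *t.
Position 5: Esminic has b, Mopani has v. Esminic preserves b here (none of its changes turn any other segment into b), so the proto-segment is *b.
Verify the candidate proto-form against each daughter:
Esminic: *telubag
  telubag → telubak   [unconditioned shift]
  telubak (rule 2 does not apply)
  telubak → telubek   [vowel merger]
  telubek (rule 4 does not apply)
  giving Esminic telubek.
Mopani: *telubag > teluvag > seluvag  (by unconditioned shift, unconditioned shift)
No other proto-form is consistent with every reflex, so the reconstruction is *telubag.

*telubag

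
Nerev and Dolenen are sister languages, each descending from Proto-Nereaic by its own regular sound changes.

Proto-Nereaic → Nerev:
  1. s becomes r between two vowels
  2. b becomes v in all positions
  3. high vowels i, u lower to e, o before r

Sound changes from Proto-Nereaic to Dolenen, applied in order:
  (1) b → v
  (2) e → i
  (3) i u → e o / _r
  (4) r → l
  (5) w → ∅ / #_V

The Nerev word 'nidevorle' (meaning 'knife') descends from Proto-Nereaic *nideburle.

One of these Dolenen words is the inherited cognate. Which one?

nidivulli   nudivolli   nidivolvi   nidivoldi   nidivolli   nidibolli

Dolenen: start from *nideburle.
  rule 1 (unconditioned shift): nideburle → nidevurle
  rule 2 (vowel merger): nidevurle → nidivurli
  rule 3 (pre-rhotic lowering): nidivurli → nidivorli
  rule 4 (unconditioned shift): nidivorli → nidivolli
  rule 5: no change — nidivolli
  ⇒ Dolenen nidivolli

nidivolli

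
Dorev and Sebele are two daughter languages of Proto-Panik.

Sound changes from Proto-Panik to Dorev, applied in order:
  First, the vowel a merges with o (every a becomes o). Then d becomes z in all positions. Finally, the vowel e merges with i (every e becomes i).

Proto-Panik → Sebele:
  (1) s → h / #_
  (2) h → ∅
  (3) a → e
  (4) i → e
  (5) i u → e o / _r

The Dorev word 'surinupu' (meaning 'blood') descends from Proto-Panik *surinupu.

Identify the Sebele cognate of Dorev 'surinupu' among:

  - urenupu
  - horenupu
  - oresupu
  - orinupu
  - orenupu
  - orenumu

Sebele: *surinupu > hurinupu > urinupu > urenupu > orenupu  (by debuccalisation, h-loss, vowel merger, pre-rhotic lowering)
Only 'orenupu' matches the regular Sebele development of *surinupu.

orenupu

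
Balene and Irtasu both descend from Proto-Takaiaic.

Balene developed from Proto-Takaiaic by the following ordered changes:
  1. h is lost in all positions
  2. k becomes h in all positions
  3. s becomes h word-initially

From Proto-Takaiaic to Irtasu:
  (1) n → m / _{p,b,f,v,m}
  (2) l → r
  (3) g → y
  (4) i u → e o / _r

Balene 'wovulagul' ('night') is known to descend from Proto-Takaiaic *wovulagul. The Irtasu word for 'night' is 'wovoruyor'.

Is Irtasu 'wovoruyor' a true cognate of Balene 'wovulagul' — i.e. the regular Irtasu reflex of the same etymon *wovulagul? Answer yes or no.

no

Derive the expected Irtasu reflex of *wovulagul:
Irtasu: start from *wovulagul.
  rule 1: no change — wovulagul
  rule 2 (unconditioned shift): wovulagul → wovuragur
  rule 3 (unconditioned shift): wovuragur → wovurayur
  rule 4 (pre-rhotic lowering): wovurayur → wovorayor
  ⇒ Irtasu wovorayor
The regular Irtasu reflex would be 'wovorayor', but the attested form is 'wovoruyor'. The correspondence is irregular, so they are not cognates (the Irtasu form has a different source).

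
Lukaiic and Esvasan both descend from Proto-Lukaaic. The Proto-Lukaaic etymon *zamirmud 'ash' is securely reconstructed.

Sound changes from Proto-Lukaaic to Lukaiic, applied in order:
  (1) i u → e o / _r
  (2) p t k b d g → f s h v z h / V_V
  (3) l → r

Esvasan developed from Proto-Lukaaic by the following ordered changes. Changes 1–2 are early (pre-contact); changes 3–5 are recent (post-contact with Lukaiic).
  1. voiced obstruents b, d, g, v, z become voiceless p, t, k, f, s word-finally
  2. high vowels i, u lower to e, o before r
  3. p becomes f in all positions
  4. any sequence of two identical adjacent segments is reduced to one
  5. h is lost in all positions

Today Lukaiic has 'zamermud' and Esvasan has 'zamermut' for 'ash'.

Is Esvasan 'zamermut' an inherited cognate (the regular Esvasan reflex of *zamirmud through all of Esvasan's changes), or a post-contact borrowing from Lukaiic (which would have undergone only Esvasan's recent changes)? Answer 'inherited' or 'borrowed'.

inherited

If inherited, *zamirmud would pass through all of Esvasan's changes:
Esvasan: start from *zamirmud.
  rule 1 (final devoicing): zamirmud → zamirmut
  rule 2 (pre-rhotic lowering): zamirmut → zamermut
  rule 3: no change — zamermut
  rule 4: no change — zamermut
  rule 5: no change — zamermut
  ⇒ Esvasan zamermut
If borrowed from Lukaiic 'zamermud' after the early changes, it would undergo only the recent ones:
  rule 3 (unconditioned shift): no change (zamermud)
  rule 4 (degemination): no change (zamermud)
  rule 5 (h-loss): no change (zamermud)
  ⇒ as a loan: zamermud
Esvasan 'zamermut' matches the inherited outcome exactly, so it is an inherited cognate, not a loan.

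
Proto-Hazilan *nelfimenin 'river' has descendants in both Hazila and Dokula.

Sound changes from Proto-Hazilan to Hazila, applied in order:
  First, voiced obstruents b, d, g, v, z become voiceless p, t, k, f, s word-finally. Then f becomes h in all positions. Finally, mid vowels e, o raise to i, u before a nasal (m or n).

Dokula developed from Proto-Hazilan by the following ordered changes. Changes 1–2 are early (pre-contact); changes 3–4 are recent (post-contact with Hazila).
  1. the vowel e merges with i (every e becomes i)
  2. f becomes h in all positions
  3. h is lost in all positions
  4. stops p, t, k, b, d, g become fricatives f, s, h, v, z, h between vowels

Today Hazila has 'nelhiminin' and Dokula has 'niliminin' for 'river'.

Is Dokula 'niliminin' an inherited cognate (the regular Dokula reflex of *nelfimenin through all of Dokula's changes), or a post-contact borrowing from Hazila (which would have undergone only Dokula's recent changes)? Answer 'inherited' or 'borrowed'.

inherited

If inherited, *nelfimenin would pass through all of Dokula's changes:
Dokula: *nelfimenin > nilfiminin > nilhiminin > niliminin  (by vowel merger, unconditioned shift, h-loss)
If borrowed from Hazila 'nelhiminin' after the early changes, it would undergo only the recent ones:
  rule 3 (h-loss): nelhiminin → neliminin
  rule 4 (intervocalic lenition): no change (neliminin)
  ⇒ as a loan: neliminin
Dokula 'niliminin' matches the inherited outcome exactly, so it is an inherited cognate, not a loan.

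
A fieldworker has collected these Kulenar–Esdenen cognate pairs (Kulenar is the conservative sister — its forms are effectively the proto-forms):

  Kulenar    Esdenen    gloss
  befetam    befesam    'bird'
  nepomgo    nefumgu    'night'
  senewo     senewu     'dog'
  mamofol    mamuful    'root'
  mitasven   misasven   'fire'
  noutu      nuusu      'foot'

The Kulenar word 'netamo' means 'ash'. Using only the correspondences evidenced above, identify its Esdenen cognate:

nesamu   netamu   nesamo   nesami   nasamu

nesamu

befetam ~ befesam, mitasven ~ misasven — Kulenar t corresponds to Esdenen s between vowels (before a back vowel).
nepomgo ~ nefumgu, senewo ~ senewu — Kulenar o corresponds to Esdenen u word-finally.
Applying these to Kulenar 'netamo':
  netamo → nesamo   (t→s between vowels (before a back vowel))
  nesamo → nesamu   (o→u word-finally)
So the Esdenen cognate is 'nesamu'.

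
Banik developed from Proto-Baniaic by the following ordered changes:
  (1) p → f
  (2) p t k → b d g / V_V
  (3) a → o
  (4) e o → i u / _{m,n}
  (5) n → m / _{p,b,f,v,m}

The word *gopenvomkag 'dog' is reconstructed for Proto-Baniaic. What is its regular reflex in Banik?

gofimvumkog

Banik: start from *gopenvomkag.
  rule 1 (unconditioned shift): gopenvomkag → gofenvomkag
  rule 2: no change — gofenvomkag
  rule 3 (vowel merger): gofenvomkag → gofenvomkog
  rule 4 (pre-nasal raising): gofenvomkog → gofinvumkog
  rule 5 (nasal place assimilation): gofinvumkog → gofimvumkog
  ⇒ Banik gofimvumkog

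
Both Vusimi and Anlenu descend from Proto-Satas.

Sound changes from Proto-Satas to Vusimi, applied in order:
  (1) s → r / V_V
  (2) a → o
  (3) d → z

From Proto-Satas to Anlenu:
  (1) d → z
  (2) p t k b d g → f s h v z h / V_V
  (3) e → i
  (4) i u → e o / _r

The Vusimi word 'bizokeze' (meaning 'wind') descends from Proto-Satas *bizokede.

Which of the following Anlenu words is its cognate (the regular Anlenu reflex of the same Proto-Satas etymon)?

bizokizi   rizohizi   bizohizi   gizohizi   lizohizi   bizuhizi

bizohizi

Anlenu: *bizokede > bizokeze > bizoheze > bizohizi  (by unconditioned shift, intervocalic lenition, vowel merger)
Only 'bizohizi' matches the regular Anlenu development of *bizokede.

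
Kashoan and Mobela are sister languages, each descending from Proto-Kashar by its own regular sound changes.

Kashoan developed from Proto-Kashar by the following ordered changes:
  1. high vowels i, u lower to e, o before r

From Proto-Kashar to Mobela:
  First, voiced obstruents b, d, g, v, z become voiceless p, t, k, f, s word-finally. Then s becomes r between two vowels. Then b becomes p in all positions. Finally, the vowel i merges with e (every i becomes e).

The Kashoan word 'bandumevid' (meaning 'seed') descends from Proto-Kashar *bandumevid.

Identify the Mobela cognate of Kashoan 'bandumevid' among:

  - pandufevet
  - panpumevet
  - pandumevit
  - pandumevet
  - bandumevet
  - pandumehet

Mobela: start from *bandumevid.
  rule 1 (final devoicing): bandumevid → bandumevit
  rule 2: no change — bandumevit
  rule 3 (unconditioned shift): bandumevit → pandumevit
  rule 4 (vowel merger): pandumevit → pandumevet
  ⇒ Mobela pandumevet
Only 'pandumevet' matches the regular Mobela development of *bandumevid.

pandumevet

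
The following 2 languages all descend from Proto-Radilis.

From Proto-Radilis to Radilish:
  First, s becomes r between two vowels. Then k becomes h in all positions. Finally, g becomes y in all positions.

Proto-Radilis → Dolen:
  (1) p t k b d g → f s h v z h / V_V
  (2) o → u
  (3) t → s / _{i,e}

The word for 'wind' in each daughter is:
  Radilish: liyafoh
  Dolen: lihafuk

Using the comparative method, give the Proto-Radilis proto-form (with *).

*ligafok

Position 6: Radilish has o, Dolen has u. Radilish preserves o here (none of its changes turn any other segment into o), so the proto-segment is *o.
Position 7: Radilish has h, Dolen has k. Dolen preserves k here (none of its changes turn any other segment into k), so the proto-segment is *k.
Position 3: Radilish has y, Dolen has h. Taking the neighbouring segments as reconstructed: Radilish y could go back to *g or *y; Dolen h could go back to *k or *g or *h — the one source consistent with every daughter is *g.
Continuing position by position gives *ligafok; check it forward:
Radilish: start from *ligafok.
  rule 1: no change — ligafok
  rule 2 (unconditioned shift): ligafok → ligafoh
  rule 3 (unconditioned shift): ligafoh → liyafoh
  ⇒ Radilish liyafoh
Dolen: start from *ligafok.
  rule 1 (intervocalic lenition): ligafok → lihafok
  rule 2 (vowel merger): lihafok → lihafuk
  rule 3: no change — lihafuk
  ⇒ Dolen lihafuk
*ligafok is the unique common source.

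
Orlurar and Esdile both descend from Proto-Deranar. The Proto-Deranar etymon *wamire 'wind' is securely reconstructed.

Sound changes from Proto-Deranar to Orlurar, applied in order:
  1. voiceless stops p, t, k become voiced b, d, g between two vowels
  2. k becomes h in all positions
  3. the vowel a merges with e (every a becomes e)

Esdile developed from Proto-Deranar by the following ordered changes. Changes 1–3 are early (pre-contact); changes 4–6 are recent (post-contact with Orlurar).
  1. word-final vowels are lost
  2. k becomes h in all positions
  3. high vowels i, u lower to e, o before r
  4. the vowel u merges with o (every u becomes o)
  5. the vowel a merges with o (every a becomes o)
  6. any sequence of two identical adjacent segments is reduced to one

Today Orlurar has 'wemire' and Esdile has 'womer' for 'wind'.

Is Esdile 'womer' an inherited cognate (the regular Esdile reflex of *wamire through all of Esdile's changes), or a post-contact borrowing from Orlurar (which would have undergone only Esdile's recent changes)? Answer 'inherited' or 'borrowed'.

If inherited, *wamire would pass through all of Esdile's changes:
Esdile: *wamire
  wamire → wamir   [apocope]
  wamir (rule 2 does not apply)
  wamir → wamer   [pre-rhotic lowering]
  wamer (rule 4 does not apply)
  wamer → womer   [vowel merger]
  womer (rule 6 does not apply)
  giving Esdile womer.
If borrowed from Orlurar 'wemire' after the early changes, it would undergo only the recent ones:
  rule 4 (vowel merger): no change (wemire)
  rule 5 (vowel merger): no change (wemire)
  rule 6 (degemination): no change (wemire)
  ⇒ as a loan: wemire
Esdile 'womer' matches the inherited outcome exactly, so it is an inherited cognate, not a loan.

inherited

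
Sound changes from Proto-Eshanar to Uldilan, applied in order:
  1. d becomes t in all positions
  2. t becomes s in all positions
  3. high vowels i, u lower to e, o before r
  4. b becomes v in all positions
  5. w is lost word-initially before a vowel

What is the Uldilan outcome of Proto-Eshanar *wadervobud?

aservovus

Uldilan: start from *wadervobud.
  rule 1 (unconditioned shift): wadervobud → watervobut
  rule 2 (unconditioned shift): watervobut → waservobus
  rule 3: no change — waservobus
  rule 4 (unconditioned shift): waservobus → waservovus
  rule 5 (glide loss): waservovus → aservovus
  ⇒ Uldilan aservovus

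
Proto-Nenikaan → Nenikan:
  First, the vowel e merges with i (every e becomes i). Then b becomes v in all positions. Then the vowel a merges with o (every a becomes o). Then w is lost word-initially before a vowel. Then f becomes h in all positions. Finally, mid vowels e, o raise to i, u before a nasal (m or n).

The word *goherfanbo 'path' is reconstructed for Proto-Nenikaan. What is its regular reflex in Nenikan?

gohirhunvo

Nenikan: *goherfanbo
  goherfanbo → gohirfanbo   [vowel merger]
  gohirfanbo → gohirfanvo   [unconditioned shift]
  gohirfanvo → gohirfonvo   [vowel merger]
  gohirfonvo (rule 4 does not apply)
  gohirfonvo → gohirhonvo   [unconditioned shift]
  gohirhonvo → gohirhunvo   [pre-nasal raising]
  giving Nenikan gohirhunvo.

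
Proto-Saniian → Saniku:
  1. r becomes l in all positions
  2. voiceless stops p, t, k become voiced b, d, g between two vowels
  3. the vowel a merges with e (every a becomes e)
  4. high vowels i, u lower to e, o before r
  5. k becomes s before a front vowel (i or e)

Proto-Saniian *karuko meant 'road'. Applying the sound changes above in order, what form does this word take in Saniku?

selugo

Saniku: *karuko
  karuko → kaluko   [unconditioned shift]
  kaluko → kalugo   [intervocalic voicing]
  kalugo → kelugo   [vowel merger]
  kelugo (rule 4 does not apply)
  kelugo → selugo   [palatalisation]
  giving Saniku selugo.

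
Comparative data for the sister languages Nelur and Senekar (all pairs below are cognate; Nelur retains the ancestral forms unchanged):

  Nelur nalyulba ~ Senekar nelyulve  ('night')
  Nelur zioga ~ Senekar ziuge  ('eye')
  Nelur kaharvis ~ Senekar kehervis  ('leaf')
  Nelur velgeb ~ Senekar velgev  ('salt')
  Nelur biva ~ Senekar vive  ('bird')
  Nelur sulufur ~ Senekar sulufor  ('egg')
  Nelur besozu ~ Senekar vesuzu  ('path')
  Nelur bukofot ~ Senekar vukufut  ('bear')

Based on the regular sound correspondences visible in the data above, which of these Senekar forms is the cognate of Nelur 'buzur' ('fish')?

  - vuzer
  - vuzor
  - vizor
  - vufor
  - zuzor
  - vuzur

bukofot ~ vukufut — Nelur b corresponds to Senekar v word-initially before a back vowel.
sulufur ~ sulufor — Nelur u corresponds to Senekar o after a consonant, before r.
Applying these to Nelur 'buzur':
  buzur → vuzur   (b→v word-initially before a back vowel)
  vuzur → vuzor   (u→o after a consonant, before r)
So the Senekar cognate is 'vuzor'.

vuzor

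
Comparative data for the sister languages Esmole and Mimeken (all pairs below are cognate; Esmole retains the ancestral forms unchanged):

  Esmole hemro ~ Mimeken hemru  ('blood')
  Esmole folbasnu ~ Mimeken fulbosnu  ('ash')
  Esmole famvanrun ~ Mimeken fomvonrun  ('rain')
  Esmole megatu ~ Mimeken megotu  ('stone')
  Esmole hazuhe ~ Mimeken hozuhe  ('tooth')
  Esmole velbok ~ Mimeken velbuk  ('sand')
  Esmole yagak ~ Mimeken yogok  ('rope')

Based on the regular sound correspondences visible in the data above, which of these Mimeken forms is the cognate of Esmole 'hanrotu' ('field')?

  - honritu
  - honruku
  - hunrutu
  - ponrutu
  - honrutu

honrutu

famvanrun ~ fomvonrun — Esmole a corresponds to Mimeken o after a consonant, before a nasal.
folbasnu ~ fulbosnu, velbok ~ velbuk — Esmole o corresponds to Mimeken u after a consonant, before a consonant other than r, m, n, p, b, f, v.
Applying these to Esmole 'hanrotu':
  hanrotu → honrotu   (a→o after a consonant, before a nasal)
  honrotu → honrutu   (o→u after a consonant, before a consonant other than r, m, n, p, b, f, v)
So the Mimeken cognate is 'honrutu'.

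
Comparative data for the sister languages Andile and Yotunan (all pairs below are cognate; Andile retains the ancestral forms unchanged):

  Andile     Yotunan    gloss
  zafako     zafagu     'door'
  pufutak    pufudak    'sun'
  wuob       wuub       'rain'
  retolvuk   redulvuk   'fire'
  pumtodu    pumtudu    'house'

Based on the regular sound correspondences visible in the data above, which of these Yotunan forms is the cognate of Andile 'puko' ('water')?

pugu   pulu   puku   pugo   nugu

pugu

zafako ~ zafagu — Andile k corresponds to Yotunan g between vowels (before a back vowel).
zafako ~ zafagu — Andile o corresponds to Yotunan u word-finally.
Applying these to Andile 'puko':
  puko → pugo   (k→g between vowels (before a back vowel))
  pugo → pugu   (o→u word-finally)
So the Yotunan cognate is 'pugu'.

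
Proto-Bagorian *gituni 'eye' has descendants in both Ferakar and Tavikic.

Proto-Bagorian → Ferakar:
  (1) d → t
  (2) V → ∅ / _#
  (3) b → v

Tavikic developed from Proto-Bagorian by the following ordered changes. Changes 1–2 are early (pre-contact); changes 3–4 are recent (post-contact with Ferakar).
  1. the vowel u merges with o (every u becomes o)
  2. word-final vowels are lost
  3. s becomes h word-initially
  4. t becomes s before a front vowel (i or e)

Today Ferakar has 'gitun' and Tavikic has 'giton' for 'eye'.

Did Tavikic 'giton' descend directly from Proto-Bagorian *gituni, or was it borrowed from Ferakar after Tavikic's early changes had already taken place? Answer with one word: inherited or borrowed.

If inherited, *gituni would pass through all of Tavikic's changes:
Tavikic: *gituni > gitoni > giton  (by vowel merger, apocope)
If borrowed from Ferakar 'gitun' after the early changes, it would undergo only the recent ones:
  rule 3 (debuccalisation): no change (gitun)
  rule 4 (palatalisation): no change (gitun)
  ⇒ as a loan: gitun
Tavikic 'giton' matches the inherited outcome exactly, so it is an inherited cognate, not a loan.

inherited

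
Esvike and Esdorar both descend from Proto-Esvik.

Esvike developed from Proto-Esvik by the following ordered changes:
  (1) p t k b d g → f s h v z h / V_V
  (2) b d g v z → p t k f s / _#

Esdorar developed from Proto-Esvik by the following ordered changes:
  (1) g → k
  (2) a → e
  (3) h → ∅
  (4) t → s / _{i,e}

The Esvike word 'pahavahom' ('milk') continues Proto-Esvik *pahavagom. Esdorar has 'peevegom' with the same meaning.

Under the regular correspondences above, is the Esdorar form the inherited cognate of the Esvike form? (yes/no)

Derive the expected Esdorar reflex of *pahavagom:
Esdorar: *pahavagom > pahavakom > pehevekom > peevekom  (by unconditioned shift, vowel merger, h-loss)
The regular Esdorar reflex would be 'peevekom', but the attested form is 'peevegom'. The correspondence is irregular, so they are not cognates (the Esdorar form has a different source).

no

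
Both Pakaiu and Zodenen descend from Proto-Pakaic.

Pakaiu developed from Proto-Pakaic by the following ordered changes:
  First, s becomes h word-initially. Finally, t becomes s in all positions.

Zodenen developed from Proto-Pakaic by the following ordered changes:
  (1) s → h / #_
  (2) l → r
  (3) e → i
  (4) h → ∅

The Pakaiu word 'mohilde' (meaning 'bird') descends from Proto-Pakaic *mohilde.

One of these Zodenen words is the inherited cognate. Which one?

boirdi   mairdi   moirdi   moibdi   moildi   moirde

Zodenen: start from *mohilde.
  rule 1: no change — mohilde
  rule 2 (unconditioned shift): mohilde → mohirde
  rule 3 (vowel merger): mohirde → mohirdi
  rule 4 (h-loss): mohirdi → moirdi
  ⇒ Zodenen moirdi
Among the options, 'moirdi' alone shows every Zodenen change applied in order.

moirdi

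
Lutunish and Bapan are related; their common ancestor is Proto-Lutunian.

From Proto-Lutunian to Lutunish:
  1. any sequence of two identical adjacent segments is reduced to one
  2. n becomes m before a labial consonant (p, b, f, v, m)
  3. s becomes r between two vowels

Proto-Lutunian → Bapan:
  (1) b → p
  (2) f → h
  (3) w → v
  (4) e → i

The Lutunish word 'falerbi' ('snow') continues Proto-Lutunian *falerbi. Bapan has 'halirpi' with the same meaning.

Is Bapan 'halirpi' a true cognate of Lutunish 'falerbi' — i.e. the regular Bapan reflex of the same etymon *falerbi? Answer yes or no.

yes

Derive the expected Bapan reflex of *falerbi:
Bapan: *falerbi
  falerbi → falerpi   [unconditioned shift]
  falerpi → halerpi   [unconditioned shift]
  halerpi (rule 3 does not apply)
  halerpi → halirpi   [vowel merger]
  giving Bapan halirpi.
Bapan 'halirpi' matches the regular reflex exactly, so the pair is cognate.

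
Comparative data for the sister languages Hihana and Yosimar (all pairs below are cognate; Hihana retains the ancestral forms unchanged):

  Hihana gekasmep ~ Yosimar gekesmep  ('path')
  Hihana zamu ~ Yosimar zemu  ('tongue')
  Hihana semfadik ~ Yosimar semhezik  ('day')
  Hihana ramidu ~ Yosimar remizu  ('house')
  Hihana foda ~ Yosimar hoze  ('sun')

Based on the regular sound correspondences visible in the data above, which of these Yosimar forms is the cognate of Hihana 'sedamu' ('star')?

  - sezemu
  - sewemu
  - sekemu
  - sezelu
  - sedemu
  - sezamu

foda ~ hoze — Hihana d corresponds to Yosimar z between vowels (before a back vowel).
zamu ~ zemu, ramidu ~ remizu — Hihana a corresponds to Yosimar e after a consonant, before a nasal.
Applying these to Hihana 'sedamu':
  sedamu → sezamu   (d→z between vowels (before a back vowel))
  sezamu → sezemu   (a→e after a consonant, before a nasal)
So the Yosimar cognate is 'sezemu'.

sezemu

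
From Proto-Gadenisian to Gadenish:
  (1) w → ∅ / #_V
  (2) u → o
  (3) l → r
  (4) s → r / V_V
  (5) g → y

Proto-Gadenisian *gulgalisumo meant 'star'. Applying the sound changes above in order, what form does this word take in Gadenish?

Gadenish: *gulgalisumo
  gulgalisumo (rule 1 does not apply)
  gulgalisumo → golgalisomo   [vowel merger]
  golgalisomo → gorgarisomo   [unconditioned shift]
  gorgarisomo → gorgariromo   [rhotacism]
  gorgariromo → yoryariromo   [unconditioned shift]
  giving Gadenish yoryariromo.

yoryariromo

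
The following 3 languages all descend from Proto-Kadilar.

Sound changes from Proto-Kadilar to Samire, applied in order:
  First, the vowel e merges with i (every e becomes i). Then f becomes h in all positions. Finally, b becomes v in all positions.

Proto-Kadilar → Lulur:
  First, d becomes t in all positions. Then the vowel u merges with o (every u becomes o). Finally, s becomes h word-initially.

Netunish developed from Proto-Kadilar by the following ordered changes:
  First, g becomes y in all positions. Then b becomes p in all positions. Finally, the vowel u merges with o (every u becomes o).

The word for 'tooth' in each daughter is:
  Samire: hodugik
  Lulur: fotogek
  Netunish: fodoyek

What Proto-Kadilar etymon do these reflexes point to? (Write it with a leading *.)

Position 3: Samire has d, Lulur has t, Netunish has d. Samire preserves d here (none of its changes turn any other segment into d), so the proto-segment is *d.
Position 6: Samire has i, Lulur has e, Netunish has e. Lulur preserves e here (none of its changes turn any other segment into e), so the proto-segment is *e.
Verify the candidate proto-form against each daughter:
Samire: start from *fodugek.
  rule 1 (vowel merger): fodugek → fodugik
  rule 2 (unconditioned shift): fodugik → hodugik
  rule 3: no change — hodugik
  ⇒ Samire hodugik
Lulur: *fodugek > fotugek > fotogek  (by unconditioned shift, vowel merger)
Netunish: *fodugek > foduyek > fodoyek  (by unconditioned shift, vowel merger)
Only *fodugek yields all of Samire hodugik, Lulur fotogek, Netunish fodoyek.

*fodugek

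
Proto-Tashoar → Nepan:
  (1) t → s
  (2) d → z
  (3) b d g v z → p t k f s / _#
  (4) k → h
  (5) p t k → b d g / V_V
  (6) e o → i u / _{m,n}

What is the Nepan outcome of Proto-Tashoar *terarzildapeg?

Nepan: *terarzildapeg
  terarzildapeg → serarzildapeg   [unconditioned shift]
  serarzildapeg → serarzilzapeg   [unconditioned shift]
  serarzilzapeg → serarzilzapek   [final devoicing]
  serarzilzapek → serarzilzapeh   [unconditioned shift]
  serarzilzapeh → serarzilzabeh   [intervocalic voicing]
  serarzilzabeh (rule 6 does not apply)
  giving Nepan serarzilzabeh.

serarzilzabeh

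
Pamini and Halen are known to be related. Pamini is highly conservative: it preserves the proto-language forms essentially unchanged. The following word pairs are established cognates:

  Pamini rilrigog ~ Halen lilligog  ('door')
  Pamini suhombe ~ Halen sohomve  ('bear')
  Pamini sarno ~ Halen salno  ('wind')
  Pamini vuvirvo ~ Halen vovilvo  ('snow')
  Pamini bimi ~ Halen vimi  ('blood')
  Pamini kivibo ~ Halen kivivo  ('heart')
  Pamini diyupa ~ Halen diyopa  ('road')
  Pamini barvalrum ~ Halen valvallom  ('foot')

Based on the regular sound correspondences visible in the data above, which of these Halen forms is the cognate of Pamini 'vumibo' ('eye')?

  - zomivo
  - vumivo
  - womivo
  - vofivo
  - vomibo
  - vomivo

barvalrum ~ valvallom — Pamini u corresponds to Halen o after a consonant, before a nasal.
kivibo ~ kivivo — Pamini b corresponds to Halen v between vowels (before a back vowel).
Applying these to Pamini 'vumibo':
  vumibo → vomibo   (u→o after a consonant, before a nasal)
  vomibo → vomivo   (b→v between vowels (before a back vowel))
So the Halen cognate is 'vomivo'.

vomivo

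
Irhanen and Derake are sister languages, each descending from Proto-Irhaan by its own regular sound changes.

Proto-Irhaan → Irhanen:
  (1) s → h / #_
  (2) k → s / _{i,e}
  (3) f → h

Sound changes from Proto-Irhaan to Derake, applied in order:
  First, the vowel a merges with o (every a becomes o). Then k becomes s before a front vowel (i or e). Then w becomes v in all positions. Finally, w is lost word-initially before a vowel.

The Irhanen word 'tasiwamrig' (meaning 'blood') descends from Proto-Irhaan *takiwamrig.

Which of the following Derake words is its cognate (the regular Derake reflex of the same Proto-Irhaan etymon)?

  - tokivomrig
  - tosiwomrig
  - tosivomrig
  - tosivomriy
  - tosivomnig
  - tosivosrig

Derake: *takiwamrig
  takiwamrig → tokiwomrig   [vowel merger]
  tokiwomrig → tosiwomrig   [palatalisation]
  tosiwomrig → tosivomrig   [unconditioned shift]
  tosivomrig (rule 4 does not apply)
  giving Derake tosivomrig.
Only 'tosivomrig' matches the regular Derake development of *takiwamrig.

tosivomrig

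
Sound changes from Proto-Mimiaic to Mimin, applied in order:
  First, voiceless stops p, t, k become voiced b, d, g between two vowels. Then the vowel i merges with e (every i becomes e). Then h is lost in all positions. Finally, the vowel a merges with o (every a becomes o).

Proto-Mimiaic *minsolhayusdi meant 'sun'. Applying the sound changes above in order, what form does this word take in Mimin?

Mimin: start from *minsolhayusdi.
  rule 1: no change — minsolhayusdi
  rule 2 (vowel merger): minsolhayusdi → mensolhayusde
  rule 3 (h-loss): mensolhayusde → mensolayusde
  rule 4 (vowel merger): mensolayusde → mensoloyusde
  ⇒ Mimin mensoloyusde

mensoloyusde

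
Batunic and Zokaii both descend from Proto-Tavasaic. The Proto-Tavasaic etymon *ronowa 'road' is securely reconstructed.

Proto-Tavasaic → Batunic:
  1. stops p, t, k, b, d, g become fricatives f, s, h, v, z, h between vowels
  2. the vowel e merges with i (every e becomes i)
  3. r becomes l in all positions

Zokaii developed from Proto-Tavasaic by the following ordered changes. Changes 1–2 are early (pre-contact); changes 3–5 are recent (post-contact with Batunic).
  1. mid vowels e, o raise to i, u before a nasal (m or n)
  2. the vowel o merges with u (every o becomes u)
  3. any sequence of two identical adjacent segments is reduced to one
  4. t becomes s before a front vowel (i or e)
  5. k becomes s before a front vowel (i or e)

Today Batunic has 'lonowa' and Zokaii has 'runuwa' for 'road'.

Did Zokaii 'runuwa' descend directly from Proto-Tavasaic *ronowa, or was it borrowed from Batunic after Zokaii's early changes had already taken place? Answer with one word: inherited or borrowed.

If inherited, *ronowa would pass through all of Zokaii's changes:
Zokaii: *ronowa
  ronowa → runowa   [pre-nasal raising]
  runowa → runuwa   [vowel merger]
  runuwa (rule 3 does not apply)
  runuwa (rule 4 does not apply)
  runuwa (rule 5 does not apply)
  giving Zokaii runuwa.
If borrowed from Batunic 'lonowa' after the early changes, it would undergo only the recent ones:
  rule 3 (degemination): no change (lonowa)
  rule 4 (palatalisation): no change (lonowa)
  rule 5 (palatalisation): no change (lonowa)
  ⇒ as a loan: lonowa
Zokaii 'runuwa' matches the inherited outcome exactly, so it is an inherited cognate, not a loan.

inherited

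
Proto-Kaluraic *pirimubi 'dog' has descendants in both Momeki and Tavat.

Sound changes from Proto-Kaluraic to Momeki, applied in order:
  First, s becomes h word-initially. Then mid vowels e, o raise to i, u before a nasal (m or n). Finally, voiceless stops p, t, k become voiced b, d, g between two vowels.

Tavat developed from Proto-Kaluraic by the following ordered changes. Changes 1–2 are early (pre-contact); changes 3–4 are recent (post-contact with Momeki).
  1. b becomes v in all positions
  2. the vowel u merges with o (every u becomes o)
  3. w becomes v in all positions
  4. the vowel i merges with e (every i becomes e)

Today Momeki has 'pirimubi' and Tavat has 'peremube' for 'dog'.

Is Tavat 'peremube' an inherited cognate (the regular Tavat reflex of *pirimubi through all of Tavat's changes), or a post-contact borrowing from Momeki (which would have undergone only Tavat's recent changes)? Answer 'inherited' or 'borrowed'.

borrowed

If inherited, *pirimubi would pass through all of Tavat's changes:
Tavat: *pirimubi > pirimuvi > pirimovi > peremove  (by unconditioned shift, vowel merger, vowel merger)
If borrowed from Momeki 'pirimubi' after the early changes, it would undergo only the recent ones:
  rule 3 (unconditioned shift): no change (pirimubi)
  rule 4 (vowel merger): pirimubi → peremube
  ⇒ as a loan: peremube
Tavat 'peremube' matches the loan outcome 'peremube', not the inherited 'peremove' — it skipped the early Tavat changes, so it was borrowed from Momeki.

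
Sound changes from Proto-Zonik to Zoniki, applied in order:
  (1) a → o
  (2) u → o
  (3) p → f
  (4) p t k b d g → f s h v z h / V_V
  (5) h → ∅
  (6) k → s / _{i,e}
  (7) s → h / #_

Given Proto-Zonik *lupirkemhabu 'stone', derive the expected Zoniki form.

Zoniki: *lupirkemhabu
  lupirkemhabu → lupirkemhobu   [vowel merger]
  lupirkemhobu → lopirkemhobo   [vowel merger]
  lopirkemhobo → lofirkemhobo   [unconditioned shift]
  lofirkemhobo → lofirkemhovo   [intervocalic lenition]
  lofirkemhovo → lofirkemovo   [h-loss]
  lofirkemovo → lofirsemovo   [palatalisation]
  lofirsemovo (rule 7 does not apply)
  giving Zoniki lofirsemovo.

lofirsemovo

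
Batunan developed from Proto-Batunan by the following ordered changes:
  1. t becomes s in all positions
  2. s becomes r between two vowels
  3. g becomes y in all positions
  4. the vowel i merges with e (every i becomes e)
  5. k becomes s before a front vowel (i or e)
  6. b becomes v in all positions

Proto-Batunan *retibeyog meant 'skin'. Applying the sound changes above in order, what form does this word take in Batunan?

Batunan: *retibeyog > resibeyog > reribeyog > reribeyoy > rerebeyoy > rereveyoy  (by unconditioned shift, rhotacism, unconditioned shift, vowel merger, unconditioned shift)

rereveyoy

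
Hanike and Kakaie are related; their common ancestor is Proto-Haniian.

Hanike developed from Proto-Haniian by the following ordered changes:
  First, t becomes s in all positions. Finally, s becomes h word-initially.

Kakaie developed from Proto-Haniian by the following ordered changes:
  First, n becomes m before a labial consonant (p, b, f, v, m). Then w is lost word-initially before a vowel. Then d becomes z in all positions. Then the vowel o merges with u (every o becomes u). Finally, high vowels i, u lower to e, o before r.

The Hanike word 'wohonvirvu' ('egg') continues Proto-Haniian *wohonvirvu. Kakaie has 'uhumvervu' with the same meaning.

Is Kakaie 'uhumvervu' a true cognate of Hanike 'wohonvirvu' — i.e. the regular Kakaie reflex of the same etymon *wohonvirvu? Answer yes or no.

Derive the expected Kakaie reflex of *wohonvirvu:
Kakaie: *wohonvirvu
  wohonvirvu → wohomvirvu   [nasal place assimilation]
  wohomvirvu → ohomvirvu   [glide loss]
  ohomvirvu (rule 3 does not apply)
  ohomvirvu → uhumvirvu   [vowel merger]
  uhumvirvu → uhumvervu   [pre-rhotic lowering]
  giving Kakaie uhumvervu.
Kakaie 'uhumvervu' matches the regular reflex exactly, so the pair is cognate.

yes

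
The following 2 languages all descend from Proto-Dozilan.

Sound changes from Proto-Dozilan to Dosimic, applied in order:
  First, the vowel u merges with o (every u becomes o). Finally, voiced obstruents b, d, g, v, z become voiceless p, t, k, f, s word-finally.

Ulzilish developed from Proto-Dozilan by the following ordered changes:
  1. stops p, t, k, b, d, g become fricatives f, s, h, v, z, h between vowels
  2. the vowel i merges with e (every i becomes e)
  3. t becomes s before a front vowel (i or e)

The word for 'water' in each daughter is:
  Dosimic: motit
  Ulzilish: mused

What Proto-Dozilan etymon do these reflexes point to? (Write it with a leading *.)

*mutid

Position 5: Dosimic has t, Ulzilish has d. Ulzilish preserves d here (none of its changes turn any other segment into d), so the proto-segment is *d.
Position 3: Dosimic has t, Ulzilish has s. Taking the neighbouring segments as reconstructed: Dosimic t can only go back to *t; Ulzilish s could go back to *t or *s — the one source consistent with every daughter is *t.
Continuing position by position gives *mutid; check it forward:
Dosimic: *mutid > motid > motit  (by vowel merger, final devoicing)
Ulzilish: *mutid > musid > mused  (by intervocalic lenition, vowel merger)
No other proto-form is consistent with every reflex, so the reconstruction is *mutid.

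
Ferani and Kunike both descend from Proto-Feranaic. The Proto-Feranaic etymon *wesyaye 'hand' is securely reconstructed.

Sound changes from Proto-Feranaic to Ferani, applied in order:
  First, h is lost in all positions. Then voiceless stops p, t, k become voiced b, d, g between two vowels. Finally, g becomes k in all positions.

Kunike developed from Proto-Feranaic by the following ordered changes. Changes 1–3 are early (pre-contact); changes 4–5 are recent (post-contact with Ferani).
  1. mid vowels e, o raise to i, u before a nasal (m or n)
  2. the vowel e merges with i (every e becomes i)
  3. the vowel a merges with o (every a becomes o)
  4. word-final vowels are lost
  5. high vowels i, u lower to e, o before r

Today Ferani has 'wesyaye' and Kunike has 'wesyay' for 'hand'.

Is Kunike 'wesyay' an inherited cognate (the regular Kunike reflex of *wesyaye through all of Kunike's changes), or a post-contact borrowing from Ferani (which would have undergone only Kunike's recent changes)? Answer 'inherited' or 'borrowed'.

If inherited, *wesyaye would pass through all of Kunike's changes:
Kunike: start from *wesyaye.
  rule 1: no change — wesyaye
  rule 2 (vowel merger): wesyaye → wisyayi
  rule 3 (vowel merger): wisyayi → wisyoyi
  rule 4 (apocope): wisyoyi → wisyoy
  rule 5: no change — wisyoy
  ⇒ Kunike wisyoy
If borrowed from Ferani 'wesyaye' after the early changes, it would undergo only the recent ones:
  rule 4 (apocope): wesyaye → wesyay
  rule 5 (pre-rhotic lowering): no change (wesyay)
  ⇒ as a loan: wesyay
Kunike 'wesyay' matches the loan outcome 'wesyay', not the inherited 'wisyoy' — it skipped the early Kunike changes, so it was borrowed from Ferani.

borrowed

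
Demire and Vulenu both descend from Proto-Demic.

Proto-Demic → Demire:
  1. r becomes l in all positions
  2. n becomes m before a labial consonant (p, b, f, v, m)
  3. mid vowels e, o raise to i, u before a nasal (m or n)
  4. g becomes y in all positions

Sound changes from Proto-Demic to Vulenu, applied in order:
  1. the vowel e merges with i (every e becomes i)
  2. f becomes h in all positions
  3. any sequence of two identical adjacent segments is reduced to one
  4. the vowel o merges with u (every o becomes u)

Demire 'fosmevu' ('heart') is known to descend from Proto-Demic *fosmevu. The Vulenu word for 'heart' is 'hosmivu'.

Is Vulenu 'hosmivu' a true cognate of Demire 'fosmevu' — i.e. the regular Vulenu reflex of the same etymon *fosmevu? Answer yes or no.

Derive the expected Vulenu reflex of *fosmevu:
Vulenu: *fosmevu > fosmivu > hosmivu > husmivu  (by vowel merger, unconditioned shift, vowel merger)
The regular Vulenu reflex would be 'husmivu', but the attested form is 'hosmivu'. The correspondence is irregular, so they are not cognates (the Vulenu form has a different source).

no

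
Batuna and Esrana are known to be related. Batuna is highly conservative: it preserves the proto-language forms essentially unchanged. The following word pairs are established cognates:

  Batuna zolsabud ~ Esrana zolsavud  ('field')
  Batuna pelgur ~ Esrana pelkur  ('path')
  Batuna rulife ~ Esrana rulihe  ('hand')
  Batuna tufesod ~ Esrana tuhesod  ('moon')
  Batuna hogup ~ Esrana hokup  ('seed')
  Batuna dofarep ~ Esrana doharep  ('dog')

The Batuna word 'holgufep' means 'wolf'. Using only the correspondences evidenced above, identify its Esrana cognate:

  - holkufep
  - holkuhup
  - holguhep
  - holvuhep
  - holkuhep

holkuhep

pelgur ~ pelkur — Batuna g corresponds to Esrana k after a consonant, before a back vowel.
rulife ~ rulihe, tufesod ~ tuhesod — Batuna f corresponds to Esrana h between vowels (before a front vowel).
Applying these to Batuna 'holgufep':
  holgufep → holkufep   (g→k after a consonant, before a back vowel)
  holkufep → holkuhep   (f→h between vowels (before a front vowel))
So the Esrana cognate is 'holkuhep'.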